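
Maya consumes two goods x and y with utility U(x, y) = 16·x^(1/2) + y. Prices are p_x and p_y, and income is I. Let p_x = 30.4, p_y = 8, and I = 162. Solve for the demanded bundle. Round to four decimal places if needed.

Thus x* = (8·p_y/p_x)² — independent of I — with the rest of income spent on y.
Plugging in: x* = (8·8/30.4)² = 4.4321, y* = 3.4079.

x* = 4.4321, y* = 3.4079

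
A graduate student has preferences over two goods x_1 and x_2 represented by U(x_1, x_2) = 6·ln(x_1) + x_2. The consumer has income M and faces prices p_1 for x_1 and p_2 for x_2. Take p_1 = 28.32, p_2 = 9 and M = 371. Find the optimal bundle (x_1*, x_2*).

x_1* = 1.9068, x_2* = 35.2222

So x_1*(p_1,p_2) = 6·p_2/p_1, independent of income; and x_2* = (M − 6·p_2)/p_2.
At the given prices: x_1* = 6·9/28.32 = 1.9068, and x_2* = 35.2222.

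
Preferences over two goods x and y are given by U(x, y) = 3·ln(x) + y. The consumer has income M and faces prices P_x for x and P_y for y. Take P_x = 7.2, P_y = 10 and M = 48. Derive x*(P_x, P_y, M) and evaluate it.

MU_x = 3/x, MU_y = 1. Tangency: 3/x = P_x/P_y.
So x*(P_x,P_y) = 3·P_y/P_x, independent of income; and y* = (M − 3·P_y)/P_y.
At the given prices: x* = 3·10/7.2 = 4.1667.

x* = 4.1667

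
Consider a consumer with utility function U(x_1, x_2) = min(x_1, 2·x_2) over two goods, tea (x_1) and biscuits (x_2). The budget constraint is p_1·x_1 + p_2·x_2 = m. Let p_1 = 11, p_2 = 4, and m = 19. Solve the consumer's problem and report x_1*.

x_1* = 1.4615

Leontief preferences: the optimum is at the kink where x_1/2 = x_2/1, i.e. x_2 = (1/2)·x_1.
Budget: p_1·x_1 + p_2·(1/2)·x_1 = m, so (2·p_1 + p_2)·x_1 = 2·m.
Demand: x_1*(p_1,p_2,m) = 2·m/(2·p_1 + p_2), x_2* = m/(2·p_1 + p_2).
Here 2·11 + 4 = 26, giving x_1* = 1.4615.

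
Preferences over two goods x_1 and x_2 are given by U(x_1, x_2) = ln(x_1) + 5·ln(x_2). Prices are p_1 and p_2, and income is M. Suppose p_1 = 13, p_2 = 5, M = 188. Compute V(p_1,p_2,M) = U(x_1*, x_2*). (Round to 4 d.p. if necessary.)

V = 18.1031

The MRS is (1/5)·x_2/x_1. Set MRS = p_1/p_2.
Rearranging, p_2·x_2 = 5·p_1·x_1. Substituting into the budget gives p_1·x_1·(1 + 5) = M.
Demand: x_1*(p_1,p_2,M) = 1/6·M/p_1 and x_2* = 5/6·M/p_2.
At p_1=13, p_2=5, M=188: x_1* = 1/6·188/13 = 2.4103, x_2* = 31.3333.
Utility at the optimum: U(2.4103, 31.3333) = 18.1031.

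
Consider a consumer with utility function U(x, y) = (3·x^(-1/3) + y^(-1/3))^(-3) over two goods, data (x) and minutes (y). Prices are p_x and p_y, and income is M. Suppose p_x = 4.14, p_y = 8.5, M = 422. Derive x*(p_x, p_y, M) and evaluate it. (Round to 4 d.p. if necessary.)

x* = 66.8354

With the ratio pinned down, the budget gives x* = M/(p_x + p_y·(y/x)) and y* = (y/x)·x*.
Numerically y/x = 0.255767, so x* = 422/(4.14 + 8.5·0.255767) = 66.8354.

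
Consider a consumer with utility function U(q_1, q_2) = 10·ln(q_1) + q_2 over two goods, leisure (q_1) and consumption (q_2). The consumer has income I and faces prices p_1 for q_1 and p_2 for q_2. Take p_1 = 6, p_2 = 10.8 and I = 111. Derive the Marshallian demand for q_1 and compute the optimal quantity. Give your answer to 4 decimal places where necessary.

q_1* = 18

Set MRS = p_1/p_2: (10/q_1)/1 = p_1/p_2.
So q_1*(p_1,p_2) = 10·p_2/p_1, independent of income; and q_2* = (I − 10·p_2)/p_2.
At the given prices: q_1* = 10·10.8/6 = 18.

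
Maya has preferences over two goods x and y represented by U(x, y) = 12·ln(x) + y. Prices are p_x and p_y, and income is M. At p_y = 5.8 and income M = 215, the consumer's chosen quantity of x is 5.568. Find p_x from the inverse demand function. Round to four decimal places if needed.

p_x = 12.5

MU_x = 12/x, MU_y = 1. Tangency: 12/x = p_x/p_y.
So x*(p_x,p_y) = 12·p_y/p_x, independent of income; and y* = (M − 12·p_y)/p_y.
Set x* = 5.568 in the demand function and solve for p_x: p_x = 12.5.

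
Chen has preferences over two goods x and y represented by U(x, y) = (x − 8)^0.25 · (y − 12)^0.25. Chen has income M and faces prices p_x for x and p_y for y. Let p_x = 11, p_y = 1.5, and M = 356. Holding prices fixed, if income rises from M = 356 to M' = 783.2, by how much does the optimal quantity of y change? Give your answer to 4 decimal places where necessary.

Let x' = x−8, y' = y−12. MRS = y'/x' = p_x/p_y.
After buying the subsistence bundle (8, 12), a share 0.5 of the remaining income goes to x: x* = 8 + 0.5·(M − 8p_x − 12p_y)/p_x.
Discretionary income = 356 − 8·11 − 12·1.5 = 250; y* = 12 + 0.5·250/1.5 = 95.3333.
At M' = 783.2: y* = 237.7333. Change: 237.7333 − 95.3333 = 142.4.

Δy* = 142.4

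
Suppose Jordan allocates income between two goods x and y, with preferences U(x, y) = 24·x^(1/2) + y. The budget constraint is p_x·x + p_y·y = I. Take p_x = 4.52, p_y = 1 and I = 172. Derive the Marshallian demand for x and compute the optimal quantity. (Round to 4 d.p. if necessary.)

x* = 7.0483

Thus x* = (12·p_y/p_x)² — independent of I — with the rest of income spent on y.
Plugging in: x* = (12·1/4.52)² = 7.0483.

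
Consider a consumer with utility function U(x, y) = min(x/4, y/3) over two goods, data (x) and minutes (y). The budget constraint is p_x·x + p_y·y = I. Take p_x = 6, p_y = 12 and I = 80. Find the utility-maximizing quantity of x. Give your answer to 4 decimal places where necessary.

Leontief preferences: the optimum is at the kink where x/4 = y/3, i.e. y = (3/4)·x.
Budget: p_x·x + p_y·(3/4)·x = I, so (4·p_x + 3·p_y)·x = 4·I.
Demand: x*(p_x,p_y,I) = 4·I/(4·p_x + 3·p_y), y* = 3·I/(4·p_x + 3·p_y).
Here 4·6 + 3·12 = 60, giving x* = 5.3333.

x* = 5.3333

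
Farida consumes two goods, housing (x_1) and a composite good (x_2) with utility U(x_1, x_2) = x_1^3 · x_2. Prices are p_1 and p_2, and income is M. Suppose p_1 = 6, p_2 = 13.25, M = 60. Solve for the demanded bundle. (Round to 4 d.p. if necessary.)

x_1* = 7.5, x_2* = 1.1321

MU_x_1/MU_x_2 = (3·x_2)/(x_1); tangency sets this equal to p_1/p_2.
Rearranging, p_2·x_2 = (1/3)·p_1·x_1. Substituting into the budget gives p_1·x_1·(1 + (1/3)) = M.
Demand: x_1*(p_1,p_2,M) = 0.75·M/p_1 and x_2* = 0.25·M/p_2.
At p_1=6, p_2=13.25, M=60: x_1* = 0.75·60/6 = 7.5, x_2* = 1.1321.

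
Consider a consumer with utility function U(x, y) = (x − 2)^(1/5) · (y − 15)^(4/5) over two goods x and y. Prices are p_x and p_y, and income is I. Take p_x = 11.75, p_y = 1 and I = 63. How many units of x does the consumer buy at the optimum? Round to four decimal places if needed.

x* = 2.417

MRS = (1/4)·(y−15)/(x−2). Tangency with p_x/p_y gives y−15 = 4·(p_x/p_y)·(x−2).
After buying the subsistence bundle (2, 15), a share 0.2 of the remaining income goes to x: x* = 2 + 0.2·(I − 2p_x − 15p_y)/p_x.
Discretionary income = 63 − 2·11.75 − 15·1 = 24.5; x* = 2 + 0.2·24.5/11.75 = 2.417.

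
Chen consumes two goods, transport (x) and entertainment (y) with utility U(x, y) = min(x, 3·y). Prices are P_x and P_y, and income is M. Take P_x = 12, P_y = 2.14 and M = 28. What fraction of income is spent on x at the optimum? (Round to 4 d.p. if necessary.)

Leontief preferences: the optimum is at the kink where x/3 = y/1, i.e. y = (1/3)·x.
Budget: P_x·x + P_y·(1/3)·x = M, so (3·P_x + P_y)·x = 3·M.
Demand: x*(P_x,P_y,M) = 3·M/(3·P_x + P_y), y* = M/(3·P_x + P_y).
Here 3·12 + 2.14 = 38.14, giving x* = 2.2024 and y* = 0.7341.
Expenditure on x: 12·2.2024 = 26.4289; share = 0.9439.

share on x = 0.9439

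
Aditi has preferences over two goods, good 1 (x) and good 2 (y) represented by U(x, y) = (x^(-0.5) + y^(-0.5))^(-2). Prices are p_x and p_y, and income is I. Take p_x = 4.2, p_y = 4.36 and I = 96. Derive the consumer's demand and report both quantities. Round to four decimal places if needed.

x* = 11.3574, y* = 11.0778

MRS = MU_x/MU_y = (y/x)^(1.5). Set equal to p_x/p_y.
Hence y/x = (p_x/p_y)^(1/(1.5)), i.e. raised to the 2/3 power.
With the ratio pinned down, the budget gives x* = I/(p_x + p_y·(y/x)) and y* = (y/x)·x*.
Numerically y/x = 0.975383, so x* = 96/(4.2 + 4.36·0.975383) = 11.3574 and y* = 0.975383·11.3574 = 11.0778.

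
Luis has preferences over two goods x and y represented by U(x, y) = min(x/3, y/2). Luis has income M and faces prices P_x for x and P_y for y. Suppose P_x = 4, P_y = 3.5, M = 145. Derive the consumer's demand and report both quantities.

x* = 22.8947, y* = 15.2632

Demand: x*(P_x,P_y,M) = 3·M/(3·P_x + 2·P_y), y* = 2·M/(3·P_x + 2·P_y).
Here 3·4 + 2·3.5 = 19, giving x* = 22.8947 and y* = 15.2632.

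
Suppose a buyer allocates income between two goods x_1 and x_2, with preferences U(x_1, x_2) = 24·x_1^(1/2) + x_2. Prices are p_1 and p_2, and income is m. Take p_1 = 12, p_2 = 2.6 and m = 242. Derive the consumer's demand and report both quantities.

x_1* = 6.76, x_2* = 61.8769

Utility is quasi-linear in x_2; the FOC for x_1 is 12/√x_1 = p_1/p_2.
Solve: √x_1 = 12·p_2/p_1, so x_1*(p_1,p_2) = (12·p_2/p_1)², and x_2* = (m − p_1·x_1*)/p_2.
Plugging in: x_1* = (12·2.6/12)² = 6.76, x_2* = 61.8769.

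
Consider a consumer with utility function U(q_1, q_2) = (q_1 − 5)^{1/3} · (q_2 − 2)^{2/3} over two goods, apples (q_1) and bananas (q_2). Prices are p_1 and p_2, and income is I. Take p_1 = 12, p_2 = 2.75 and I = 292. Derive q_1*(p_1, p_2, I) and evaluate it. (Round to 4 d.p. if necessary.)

q_1* = 11.2917

MRS = (1/2)·(q_2−2)/(q_1−5). Tangency with p_1/p_2 gives q_2−2 = 2·(p_1/p_2)·(q_1−5).
After buying the subsistence bundle (5, 2), a share 1/3 of the remaining income goes to q_1: q_1* = 5 + 1/3·(I − 5p_1 − 2p_2)/p_1.
Discretionary income = 292 − 5·12 − 2·2.75 = 226.5; q_1* = 5 + 1/3·226.5/12 = 11.2917.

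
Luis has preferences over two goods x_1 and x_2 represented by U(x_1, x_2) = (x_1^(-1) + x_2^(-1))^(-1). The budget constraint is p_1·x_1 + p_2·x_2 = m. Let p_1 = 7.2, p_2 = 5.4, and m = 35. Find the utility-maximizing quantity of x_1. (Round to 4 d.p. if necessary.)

MU_x_1 ∝ x_1^(-2), MU_x_2 ∝ x_2^(-2), so MRS = (x_2/x_1)^(2) = p_1/p_2.
Hence x_2/x_1 = (p_1/p_2)^(1/(2)), i.e. raised to the 0.5 power.
With the ratio pinned down, the budget gives x_1* = m/(p_1 + p_2·(x_2/x_1)) and x_2* = (x_2/x_1)·x_1*.
Numerically x_2/x_1 = 1.154701, so x_1* = 35/(7.2 + 5.4·1.154701) = 2.6051.

x_1* = 2.6051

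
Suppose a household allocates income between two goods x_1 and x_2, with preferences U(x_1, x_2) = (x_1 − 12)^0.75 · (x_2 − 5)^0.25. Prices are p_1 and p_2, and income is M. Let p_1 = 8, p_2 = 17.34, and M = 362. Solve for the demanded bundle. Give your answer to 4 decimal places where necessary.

This is Cobb-Douglas in (x_1−12, x_2−5): tangency gives 0.75·p_2·(x_2−5) = 0.25·p_1·(x_1−12).
After buying the subsistence bundle (12, 5), a share 0.75 of the remaining income goes to x_1: x_1* = 12 + 0.75·(M − 12p_1 − 5p_2)/p_1.
Discretionary income = 362 − 12·8 − 5·17.34 = 179.3; x_1* = 12 + 0.75·179.3/8 = 28.8094; x_2* = 5 + 0.25·179.3/17.34 = 7.5851.

x_1* = 28.8094, x_2* = 7.5851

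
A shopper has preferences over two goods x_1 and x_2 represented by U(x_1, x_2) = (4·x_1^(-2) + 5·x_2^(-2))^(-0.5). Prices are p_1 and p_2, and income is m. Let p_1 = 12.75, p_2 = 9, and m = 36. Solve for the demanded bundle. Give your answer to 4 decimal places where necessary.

x_1* = 1.5229, x_2* = 1.8425

MU_x_1 ∝ 4·x_1^(-3), MU_x_2 ∝ 5·x_2^(-3), so MRS = (4/5)·(x_2/x_1)^(3) = p_1/p_2.
Solve for the ratio: x_2/x_1 = [(5/4)·p_1/p_2]^(1/3).
With the ratio pinned down, the budget gives x_1* = m/(p_1 + p_2·(x_2/x_1)) and x_2* = (x_2/x_1)·x_1*.
Numerically x_2/x_1 = 1.209834, so x_1* = 36/(12.75 + 9·1.209834) = 1.5229 and x_2* = 1.209834·1.5229 = 1.8425.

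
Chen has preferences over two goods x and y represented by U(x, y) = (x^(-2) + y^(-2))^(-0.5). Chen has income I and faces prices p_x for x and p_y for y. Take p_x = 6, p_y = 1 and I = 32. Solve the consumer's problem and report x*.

MU_x ∝ x^(-3), MU_y ∝ y^(-3), so MRS = (y/x)^(3) = p_x/p_y.
Hence y/x = (p_x/p_y)^(1/(3)), i.e. raised to the 1/3 power.
With the ratio pinned down, the budget gives x* = I/(p_x + p_y·(y/x)) and y* = (y/x)·x*.
Numerically y/x = 1.817121, so x* = 32/(6 + 1·1.817121) = 4.0936.

x* = 4.0936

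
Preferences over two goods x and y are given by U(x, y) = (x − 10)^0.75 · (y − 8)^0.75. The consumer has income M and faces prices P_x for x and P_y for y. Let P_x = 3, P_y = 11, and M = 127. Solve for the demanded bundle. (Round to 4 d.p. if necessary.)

Let x' = x−10, y' = y−8. MRS = y'/x' = P_x/P_y.
Substituting into the budget: x* = 10 + 0.5·(M − 10·P_x − 8·P_y)/P_x, and y* = 8 + 0.5·(…)/P_y.
Discretionary income = 127 − 10·3 − 8·11 = 9; x* = 10 + 0.5·9/3 = 11.5; y* = 8 + 0.5·9/11 = 8.4091.

x* = 11.5, y* = 8.4091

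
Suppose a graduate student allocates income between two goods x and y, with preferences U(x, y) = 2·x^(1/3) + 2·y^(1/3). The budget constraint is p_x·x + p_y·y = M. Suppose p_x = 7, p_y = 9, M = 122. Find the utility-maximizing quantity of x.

x* = 9.2611

MRS = MU_x/MU_y = (y/x)^(2/3). Set equal to p_x/p_y.
Solve for the ratio: y/x = [p_x/p_y]^(1.5).
Substitute y = (y/x)·x into the budget: x* = M/(p_x + p_y·(y/x)).
Numerically y/x = 0.685936, so x* = 122/(7 + 9·0.685936) = 9.2611.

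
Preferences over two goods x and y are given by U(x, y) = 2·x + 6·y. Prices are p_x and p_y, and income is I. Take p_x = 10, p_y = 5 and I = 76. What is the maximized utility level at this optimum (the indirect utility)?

V = 91.2

Linear utility — the consumer picks whichever good has higher MU/price: 2/10 = 0.2 vs 6/5 = 1.2.
y gives more utility per dollar, so spend all income on y: y* = I/p_y, x* = 0.
Numerically: x* = 0, y* = 15.2.
Utility at the optimum: U(0, 15.2) = 91.2.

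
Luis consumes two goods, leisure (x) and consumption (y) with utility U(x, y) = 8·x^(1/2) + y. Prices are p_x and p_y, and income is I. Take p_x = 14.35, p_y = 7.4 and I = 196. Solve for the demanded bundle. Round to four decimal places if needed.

MU_x = 4/√x, MU_y = 1. Tangency: 4/√x = p_x/p_y.
Thus x* = (4·p_y/p_x)² — independent of I — with the rest of income spent on y.
Plugging in: x* = (4·7.4/14.35)² = 4.2548, y* = 18.2356.

x* = 4.2548, y* = 18.2356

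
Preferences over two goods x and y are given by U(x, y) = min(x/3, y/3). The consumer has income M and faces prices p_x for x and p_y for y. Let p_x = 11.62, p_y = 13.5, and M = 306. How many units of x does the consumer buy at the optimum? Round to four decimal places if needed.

Here 3·11.62 + 3·13.5 = 75.36, giving x* = 12.1815.

x* = 12.1815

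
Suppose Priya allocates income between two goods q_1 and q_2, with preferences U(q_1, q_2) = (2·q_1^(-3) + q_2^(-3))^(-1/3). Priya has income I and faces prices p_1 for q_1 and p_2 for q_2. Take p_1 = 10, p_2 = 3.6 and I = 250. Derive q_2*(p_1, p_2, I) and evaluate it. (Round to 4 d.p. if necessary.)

q_2* = 19.5136

MU_q_1 ∝ 2·q_1^(-4), MU_q_2 ∝ q_2^(-4), so MRS = 2·(q_2/q_1)^(4) = p_1/p_2.
Hence q_2/q_1 = ((1/2)·p_1/p_2)^(1/(4)), i.e. raised to the 0.25 power.
Substitute q_2 = (q_2/q_1)·q_1 into the budget: q_1* = I/(p_1 + p_2·(q_2/q_1)).
Numerically q_2/q_1 = 1.085593, so q_1* = 250/(10 + 3.6·1.085593) = 17.9751 and q_2* = 1.085593·17.9751 = 19.5136.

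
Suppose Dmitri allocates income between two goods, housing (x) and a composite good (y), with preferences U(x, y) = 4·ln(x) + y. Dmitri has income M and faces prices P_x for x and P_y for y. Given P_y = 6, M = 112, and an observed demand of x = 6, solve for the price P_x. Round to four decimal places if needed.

P_x = 4

Set MRS = P_x/P_y: (4/x)/1 = P_x/P_y.
So x*(P_x,P_y) = 4·P_y/P_x, independent of income; and y* = (M − 4·P_y)/P_y.
Set x* = 6 in the demand function and solve for P_x: P_x = 4.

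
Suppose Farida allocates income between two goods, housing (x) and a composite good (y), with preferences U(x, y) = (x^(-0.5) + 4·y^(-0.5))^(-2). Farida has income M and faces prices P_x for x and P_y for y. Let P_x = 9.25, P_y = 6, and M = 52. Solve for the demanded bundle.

From the CES first-order condition, (1/4)·(y/x)^(1.5) = P_x/P_y.
Solve for the ratio: y/x = [4·P_x/P_y]^(2/3).
With the ratio pinned down, the budget gives x* = M/(P_x + P_y·(y/x)) and y* = (y/x)·x*.
Numerically y/x = 3.362794, so x* = 52/(9.25 + 6·3.362794) = 1.7671 and y* = 3.362794·1.7671 = 5.9424.

x* = 1.7671, y* = 5.9424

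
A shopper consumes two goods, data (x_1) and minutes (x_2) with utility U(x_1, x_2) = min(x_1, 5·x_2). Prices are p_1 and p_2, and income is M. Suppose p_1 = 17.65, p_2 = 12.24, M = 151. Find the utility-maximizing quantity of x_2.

x_2* = 1.5026

Demand: x_1*(p_1,p_2,M) = 5·M/(5·p_1 + p_2), x_2* = M/(5·p_1 + p_2).
Here 5·17.65 + 12.24 = 100.49, giving x_2* = 1.5026.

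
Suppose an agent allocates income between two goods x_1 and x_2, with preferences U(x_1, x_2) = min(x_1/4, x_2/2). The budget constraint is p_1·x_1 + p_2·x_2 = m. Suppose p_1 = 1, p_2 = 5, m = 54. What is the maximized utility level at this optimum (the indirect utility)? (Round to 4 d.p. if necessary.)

V = 3.8571

Leontief preferences: the optimum is at the kink where x_1/4 = x_2/2, i.e. x_2 = (1/2)·x_1.
Budget: p_1·x_1 + p_2·(1/2)·x_1 = m, so (4·p_1 + 2·p_2)·x_1 = 4·m.
Demand: x_1*(p_1,p_2,m) = 4·m/(4·p_1 + 2·p_2), x_2* = 2·m/(4·p_1 + 2·p_2).
Here 4·1 + 2·5 = 14, giving x_1* = 15.4286 and x_2* = 7.7143.
Utility at the optimum: U(15.4286, 7.7143) = 3.8571.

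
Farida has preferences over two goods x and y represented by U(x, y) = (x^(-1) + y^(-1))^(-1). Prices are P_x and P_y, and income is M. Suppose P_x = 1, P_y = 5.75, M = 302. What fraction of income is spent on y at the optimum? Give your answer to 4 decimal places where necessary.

MRS = MU_x/MU_y = (y/x)^(2). Set equal to P_x/P_y.
Hence y/x = (P_x/P_y)^(1/(2)), i.e. raised to the 0.5 power.
Substitute y = (y/x)·x into the budget: x* = M/(P_x + P_y·(y/x)).
Numerically y/x = 0.417029, so x* = 302/(1 + 5.75·0.417029) = 88.878 and y* = 0.417029·88.878 = 37.0647.
Expenditure on y: 5.75·37.0647 = 213.122; share = 0.7057.

share on y = 0.7057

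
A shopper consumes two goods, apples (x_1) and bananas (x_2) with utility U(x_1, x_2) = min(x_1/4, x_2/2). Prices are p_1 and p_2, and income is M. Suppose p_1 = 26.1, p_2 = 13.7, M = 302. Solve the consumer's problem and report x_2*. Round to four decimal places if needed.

Leontief preferences: the optimum is at the kink where x_1/4 = x_2/2, i.e. x_2 = (1/2)·x_1.
Budget: p_1·x_1 + p_2·(1/2)·x_1 = M, so (4·p_1 + 2·p_2)·x_1 = 4·M.
Demand: x_1*(p_1,p_2,M) = 4·M/(4·p_1 + 2·p_2), x_2* = 2·M/(4·p_1 + 2·p_2).
Here 4·26.1 + 2·13.7 = 131.8, giving x_2* = 4.5827.

x_2* = 4.5827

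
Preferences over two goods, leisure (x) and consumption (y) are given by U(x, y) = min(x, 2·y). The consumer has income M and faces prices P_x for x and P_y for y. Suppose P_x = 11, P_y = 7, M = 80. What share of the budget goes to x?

With perfect complements, no substitution: consume in ratio x:y = 2:1.
Budget: P_x·x + P_y·(1/2)·x = M, so (2·P_x + P_y)·x = 2·M.
Demand: x*(P_x,P_y,M) = 2·M/(2·P_x + P_y), y* = M/(2·P_x + P_y).
Here 2·11 + 7 = 29, giving x* = 5.5172 and y* = 2.7586.
Expenditure on x: 11·5.5172 = 60.6897; share = 0.7586.

share on x = 0.7586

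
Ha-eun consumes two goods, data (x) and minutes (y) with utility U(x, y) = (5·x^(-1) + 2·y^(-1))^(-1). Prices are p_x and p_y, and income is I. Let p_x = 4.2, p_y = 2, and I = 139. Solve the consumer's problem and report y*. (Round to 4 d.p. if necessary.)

y* = 21.1164

Substitute y = (y/x)·x into the budget: x* = I/(p_x + p_y·(y/x)).
Numerically y/x = 0.916515, so x* = 139/(4.2 + 2·0.916515) = 23.0398 and y* = 0.916515·23.0398 = 21.1164.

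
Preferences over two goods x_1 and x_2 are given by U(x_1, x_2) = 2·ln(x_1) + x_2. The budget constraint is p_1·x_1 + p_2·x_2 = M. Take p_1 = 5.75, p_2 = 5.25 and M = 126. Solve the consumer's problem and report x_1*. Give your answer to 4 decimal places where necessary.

x_1* = 1.8261

At the given prices: x_1* = 2·5.25/5.75 = 1.8261.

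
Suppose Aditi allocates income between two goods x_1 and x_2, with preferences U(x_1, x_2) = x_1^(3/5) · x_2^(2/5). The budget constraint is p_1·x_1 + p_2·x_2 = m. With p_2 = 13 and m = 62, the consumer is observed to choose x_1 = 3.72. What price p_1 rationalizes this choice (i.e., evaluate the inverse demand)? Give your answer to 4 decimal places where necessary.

Tangency: MRS = (3/2)·x_2/x_1 = p_1/p_2.
So 0.6·p_2·x_2 = 0.4·p_1·x_1; combined with the budget, a share 0.6 of income goes to x_1.
Demand: x_1*(p_1,p_2,m) = 0.6·m/p_1 and x_2* = 0.4·m/p_2.
Set x_1* = 3.72 in the demand function and solve for p_1: p_1 = 10.

p_1 = 10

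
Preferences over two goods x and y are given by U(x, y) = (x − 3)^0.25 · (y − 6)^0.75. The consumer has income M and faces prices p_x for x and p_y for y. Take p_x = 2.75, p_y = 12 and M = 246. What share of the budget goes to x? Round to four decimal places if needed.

MRS = (1/3)·(y−6)/(x−3). Tangency with p_x/p_y gives y−6 = 3·(p_x/p_y)·(x−3).
After buying the subsistence bundle (3, 6), a share 0.25 of the remaining income goes to x: x* = 3 + 0.25·(M − 3p_x − 6p_y)/p_x.
Discretionary income = 246 − 3·2.75 − 6·12 = 165.75; x* = 3 + 0.25·165.75/2.75 = 18.0682; y* = 6 + 0.75·165.75/12 = 16.3594.
Expenditure on x: 2.75·18.0682 = 49.6875; share = 0.202.

share on x = 0.202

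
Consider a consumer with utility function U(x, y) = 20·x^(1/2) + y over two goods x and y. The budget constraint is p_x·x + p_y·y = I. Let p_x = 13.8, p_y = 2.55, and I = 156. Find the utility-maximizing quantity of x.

x* = 3.4145

Utility is quasi-linear in y; the FOC for x is 10/√x = p_x/p_y.
Solve: √x = 10·p_y/p_x, so x*(p_x,p_y) = (10·p_y/p_x)², and y* = (I − p_x·x*)/p_y.
Plugging in: x* = (10·2.55/13.8)² = 3.4145.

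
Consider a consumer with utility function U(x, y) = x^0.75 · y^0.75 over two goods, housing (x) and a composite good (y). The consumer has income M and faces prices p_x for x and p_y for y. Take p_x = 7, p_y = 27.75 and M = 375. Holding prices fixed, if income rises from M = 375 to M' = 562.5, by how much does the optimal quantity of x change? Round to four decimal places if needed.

Δx* = 13.3929

MU_x/MU_y = (0.75·y)/(0.75·x); tangency sets this equal to p_x/p_y.
Rearranging, p_y·y = p_x·x. Substituting into the budget gives p_x·x·(1 + 1) = M.
Demand: x*(p_x,p_y,M) = 0.5·M/p_x and y* = 0.5·M/p_y.
At p_x=7, p_y=27.75, M=375: x* = 0.5·375/7 = 26.7857.
At M' = 562.5: x* = 40.1786. Change: 40.1786 − 26.7857 = 13.3929.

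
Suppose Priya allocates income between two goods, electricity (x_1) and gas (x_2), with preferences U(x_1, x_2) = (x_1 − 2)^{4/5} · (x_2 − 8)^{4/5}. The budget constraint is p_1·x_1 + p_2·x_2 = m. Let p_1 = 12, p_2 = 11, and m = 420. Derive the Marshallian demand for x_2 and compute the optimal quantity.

x_2* = 22

Let x_1' = x_1−2, x_2' = x_2−8. MRS = x_2'/x_1' = p_1/p_2.
After buying the subsistence bundle (2, 8), a share 0.5 of the remaining income goes to x_1: x_1* = 2 + 0.5·(m − 2p_1 − 8p_2)/p_1.
Discretionary income = 420 − 2·12 − 8·11 = 308; x_2* = 8 + 0.5·308/11 = 22.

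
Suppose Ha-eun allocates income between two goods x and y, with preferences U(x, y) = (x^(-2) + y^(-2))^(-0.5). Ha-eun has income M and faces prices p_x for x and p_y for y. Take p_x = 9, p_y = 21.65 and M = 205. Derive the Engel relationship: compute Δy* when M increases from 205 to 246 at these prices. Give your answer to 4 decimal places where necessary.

Δy* = 1.2163

MRS = MU_x/MU_y = (y/x)^(3). Set equal to p_x/p_y.
Solve for the ratio: y/x = [p_x/p_y]^(1/3).
Substitute y = (y/x)·x into the budget: x* = M/(p_x + p_y·(y/x)).
Numerically y/x = 0.746325, so x* = 205/(9 + 21.65·0.746325) = 8.1485 and y* = 0.746325·8.1485 = 6.0814.
At M' = 246: y* = 7.2977. Change: 7.2977 − 6.0814 = 1.2163.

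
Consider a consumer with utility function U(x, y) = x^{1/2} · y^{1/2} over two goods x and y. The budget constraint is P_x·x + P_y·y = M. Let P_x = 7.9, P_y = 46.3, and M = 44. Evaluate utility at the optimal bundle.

At P_x=7.9, P_y=46.3, M=44: x* = 0.5·44/7.9 = 2.7848, y* = 0.4752.
Utility at the optimum: U(2.7848, 0.4752) = 1.1503.

V = 1.1503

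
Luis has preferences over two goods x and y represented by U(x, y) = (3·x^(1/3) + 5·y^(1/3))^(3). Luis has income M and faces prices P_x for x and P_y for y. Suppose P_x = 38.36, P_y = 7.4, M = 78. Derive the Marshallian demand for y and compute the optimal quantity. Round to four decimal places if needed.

y* = 8.7537

MU_x ∝ 3·x^(-2/3), MU_y ∝ 5·y^(-2/3), so MRS = (3/5)·(y/x)^(2/3) = P_x/P_y.
Solve for the ratio: y/x = [(5/3)·P_x/P_y]^(1.5).
Substitute y = (y/x)·x into the budget: x* = M/(P_x + P_y·(y/x)).
Numerically y/x = 25.394721, so x* = 78/(38.36 + 7.4·25.394721) = 0.3447 and y* = 25.394721·0.3447 = 8.7537.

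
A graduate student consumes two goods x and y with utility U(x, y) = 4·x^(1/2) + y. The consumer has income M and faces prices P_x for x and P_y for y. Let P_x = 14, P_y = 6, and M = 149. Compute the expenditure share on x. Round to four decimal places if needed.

Set MRS = P_x/P_y: 2·x^(−1/2) = P_x/P_y.
Thus x* = (2·P_y/P_x)² — independent of M — with the rest of income spent on y.
Plugging in: x* = (2·6/14)² = 0.7347, y* = 23.119.
Expenditure on x: 14·0.7347 = 10.2857; share = 0.069.

share on x = 0.069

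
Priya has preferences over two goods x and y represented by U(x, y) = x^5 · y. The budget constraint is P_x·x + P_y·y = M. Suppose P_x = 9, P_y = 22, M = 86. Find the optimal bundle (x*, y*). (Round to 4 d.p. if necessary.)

MU_x/MU_y = (5·y)/(x); tangency sets this equal to P_x/P_y.
Rearranging, P_y·y = (1/5)·P_x·x. Substituting into the budget gives P_x·x·(1 + (1/5)) = M.
Demand: x*(P_x,P_y,M) = 5/6·M/P_x and y* = 1/6·M/P_y.
At P_x=9, P_y=22, M=86: x* = 5/6·86/9 = 7.963, y* = 0.6515.

x* = 7.963, y* = 0.6515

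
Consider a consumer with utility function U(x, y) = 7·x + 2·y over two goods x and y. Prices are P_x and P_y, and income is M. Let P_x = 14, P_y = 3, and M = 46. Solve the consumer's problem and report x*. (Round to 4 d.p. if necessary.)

Perfect substitutes: compare marginal utility per dollar. 7/P_x vs 2/P_y → 0.5 vs 0.6667.
y gives more utility per dollar, so spend all income on y: y* = M/P_y, x* = 0.
Numerically: x* = 0, y* = 15.3333.

x* = 0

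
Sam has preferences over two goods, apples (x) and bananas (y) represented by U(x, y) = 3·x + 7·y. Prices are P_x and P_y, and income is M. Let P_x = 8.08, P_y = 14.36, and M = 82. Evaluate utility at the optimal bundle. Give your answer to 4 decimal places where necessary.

V = 39.9721

Linear utility — the consumer picks whichever good has higher MU/price: 3/8.08 = 0.3713 vs 7/14.36 = 0.4875.
y gives more utility per dollar, so spend all income on y: y* = M/P_y, x* = 0.
Numerically: x* = 0, y* = 5.7103.
Utility at the optimum: U(0, 5.7103) = 39.9721.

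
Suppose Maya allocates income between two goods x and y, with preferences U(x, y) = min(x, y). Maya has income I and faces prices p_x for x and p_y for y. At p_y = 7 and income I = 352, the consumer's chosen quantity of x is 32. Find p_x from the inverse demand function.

With perfect complements, no substitution: consume in ratio x:y = 1:1.
Budget: p_x·x + p_y·x = I, so (p_x + p_y)·x = I.
Demand: x*(p_x,p_y,I) = I/(p_x + p_y), y* = I/(p_x + p_y).
Set x* = 32 in the demand function and solve for p_x: p_x = 4.

p_x = 4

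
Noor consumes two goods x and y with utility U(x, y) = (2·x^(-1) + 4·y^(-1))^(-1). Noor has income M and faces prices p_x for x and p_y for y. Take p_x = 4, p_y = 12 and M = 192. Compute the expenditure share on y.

share on y = 0.7101

MRS = MU_x/MU_y = (1/2)·(y/x)^(2). Set equal to p_x/p_y.
Hence y/x = (2·p_x/p_y)^(1/(2)), i.e. raised to the 0.5 power.
With the ratio pinned down, the budget gives x* = M/(p_x + p_y·(y/x)) and y* = (y/x)·x*.
Numerically y/x = 0.816497, so x* = 192/(4 + 12·0.816497) = 13.9151 and y* = 0.816497·13.9151 = 11.3616.
Expenditure on y: 12·11.3616 = 136.3396; share = 0.7101.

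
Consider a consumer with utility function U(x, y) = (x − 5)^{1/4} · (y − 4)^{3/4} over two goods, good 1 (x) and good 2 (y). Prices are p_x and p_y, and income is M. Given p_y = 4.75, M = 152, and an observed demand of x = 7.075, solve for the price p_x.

MRS = (1/3)·(y−4)/(x−5). Tangency with p_x/p_y gives y−4 = 3·(p_x/p_y)·(x−5).
Substituting into the budget: x* = 5 + 0.25·(M − 5·p_x − 4·p_y)/p_x, and y* = 4 + 0.75·(…)/p_y.
Set x* = 7.075 in the demand function and solve for p_x: p_x = 10.

p_x = 10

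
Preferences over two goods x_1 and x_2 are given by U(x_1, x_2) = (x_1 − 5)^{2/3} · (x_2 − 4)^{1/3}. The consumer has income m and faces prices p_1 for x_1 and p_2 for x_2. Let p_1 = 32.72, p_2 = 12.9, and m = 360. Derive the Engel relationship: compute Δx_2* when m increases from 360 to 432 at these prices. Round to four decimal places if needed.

Δx_2* = 1.8605

Discretionary income = 360 − 5·32.72 − 4·12.9 = 144.8; x_2* = 4 + 1/3·144.8/12.9 = 7.7416.
At m' = 432: x_2* = 9.6021. Change: 9.6021 − 7.7416 = 1.8605.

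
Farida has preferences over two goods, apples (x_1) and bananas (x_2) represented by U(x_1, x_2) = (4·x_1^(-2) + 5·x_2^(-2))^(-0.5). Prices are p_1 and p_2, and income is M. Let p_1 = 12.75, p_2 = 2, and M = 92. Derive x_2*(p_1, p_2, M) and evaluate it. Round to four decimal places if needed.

From the CES first-order condition, (4/5)·(x_2/x_1)^(3) = p_1/p_2.
Hence x_2/x_1 = ((5/4)·p_1/p_2)^(1/(3)), i.e. raised to the 1/3 power.
Substitute x_2 = (x_2/x_1)·x_1 into the budget: x_1* = M/(p_1 + p_2·(x_2/x_1)).
Numerically x_2/x_1 = 1.997392, so x_1* = 92/(12.75 + 2·1.997392) = 5.4942 and x_2* = 1.997392·5.4942 = 10.9742.

x_2* = 10.9742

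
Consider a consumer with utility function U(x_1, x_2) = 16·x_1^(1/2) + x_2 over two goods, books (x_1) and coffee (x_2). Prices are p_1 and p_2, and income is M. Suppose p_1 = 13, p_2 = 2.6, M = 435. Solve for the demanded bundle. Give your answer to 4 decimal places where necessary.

x_1* = 2.56, x_2* = 154.5077

Set MRS = p_1/p_2: 8·x_1^(−1/2) = p_1/p_2.
Thus x_1* = (8·p_2/p_1)² — independent of M — with the rest of income spent on x_2.
Plugging in: x_1* = (8·2.6/13)² = 2.56, x_2* = 154.5077.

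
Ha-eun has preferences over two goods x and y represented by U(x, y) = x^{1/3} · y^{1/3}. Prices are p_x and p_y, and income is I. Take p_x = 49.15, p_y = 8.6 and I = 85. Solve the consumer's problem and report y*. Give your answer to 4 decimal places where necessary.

Demand: x*(p_x,p_y,I) = 0.5·I/p_x and y* = 0.5·I/p_y.
At p_x=49.15, p_y=8.6, I=85: y* = 0.5·85/8.6 = 4.9419.

y* = 4.9419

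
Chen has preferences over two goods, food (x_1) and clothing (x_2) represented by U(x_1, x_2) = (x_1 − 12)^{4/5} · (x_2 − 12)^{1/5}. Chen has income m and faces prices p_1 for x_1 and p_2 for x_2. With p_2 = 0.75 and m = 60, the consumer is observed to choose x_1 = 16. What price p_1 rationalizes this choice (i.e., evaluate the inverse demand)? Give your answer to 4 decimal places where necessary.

p_1 = 3

This is Cobb-Douglas in (x_1−12, x_2−12): tangency gives 0.8·p_2·(x_2−12) = 0.2·p_1·(x_1−12).
After buying the subsistence bundle (12, 12), a share 0.8 of the remaining income goes to x_1: x_1* = 12 + 0.8·(m − 12p_1 − 12p_2)/p_1.
Set x_1* = 16 in the demand function and solve for p_1: p_1 = 3.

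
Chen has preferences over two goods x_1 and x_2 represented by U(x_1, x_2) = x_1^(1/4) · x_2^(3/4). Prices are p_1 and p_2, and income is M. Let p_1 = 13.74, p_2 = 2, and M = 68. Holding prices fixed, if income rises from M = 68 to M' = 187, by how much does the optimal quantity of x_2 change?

The MRS is (1/3)·x_2/x_1. Set MRS = p_1/p_2.
So 0.25·p_2·x_2 = 0.75·p_1·x_1; combined with the budget, a share 0.25 of income goes to x_1.
Demand: x_1*(p_1,p_2,M) = 0.25·M/p_1 and x_2* = 0.75·M/p_2.
At p_1=13.74, p_2=2, M=68: x_2* = 0.75·68/2 = 25.5.
At M' = 187: x_2* = 70.125. Change: 70.125 − 25.5 = 44.625.

Δx_2* = 44.625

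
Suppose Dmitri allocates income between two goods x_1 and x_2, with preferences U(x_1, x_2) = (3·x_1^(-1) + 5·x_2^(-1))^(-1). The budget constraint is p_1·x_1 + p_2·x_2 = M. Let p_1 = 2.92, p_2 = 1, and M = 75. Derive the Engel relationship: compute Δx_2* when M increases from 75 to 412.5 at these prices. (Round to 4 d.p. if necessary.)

MRS = MU_x_1/MU_x_2 = (3/5)·(x_2/x_1)^(2). Set equal to p_1/p_2.
Hence x_2/x_1 = ((5/3)·p_1/p_2)^(1/(2)), i.e. raised to the 0.5 power.
With the ratio pinned down, the budget gives x_1* = M/(p_1 + p_2·(x_2/x_1)) and x_2* = (x_2/x_1)·x_1*.
Numerically x_2/x_1 = 2.206052, so x_1* = 75/(2.92 + 1·2.206052) = 14.6311 and x_2* = 2.206052·14.6311 = 32.2771.
At M' = 412.5: x_2* = 177.5239. Change: 177.5239 − 32.2771 = 145.2468.

Δx_2* = 145.2468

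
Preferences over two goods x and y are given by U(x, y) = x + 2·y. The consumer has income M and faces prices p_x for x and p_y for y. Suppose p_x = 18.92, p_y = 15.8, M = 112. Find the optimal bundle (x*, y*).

Linear utility — the consumer picks whichever good has higher MU/price: 1/18.92 = 0.0529 vs 2/15.8 = 0.1266.
y gives more utility per dollar, so spend all income on y: y* = M/p_y, x* = 0.
Numerically: x* = 0, y* = 7.0886.

x* = 0, y* = 7.0886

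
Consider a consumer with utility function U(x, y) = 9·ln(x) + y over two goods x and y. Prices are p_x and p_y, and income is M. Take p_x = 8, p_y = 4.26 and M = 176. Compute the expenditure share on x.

Set MRS = p_x/p_y: (9/x)/1 = p_x/p_y.
So x*(p_x,p_y) = 9·p_y/p_x, independent of income; and y* = (M − 9·p_y)/p_y.
At the given prices: x* = 9·4.26/8 = 4.7925, and y* = 32.3146.
Expenditure on x: 8·4.7925 = 38.34; share = 0.2178.

share on x = 0.2178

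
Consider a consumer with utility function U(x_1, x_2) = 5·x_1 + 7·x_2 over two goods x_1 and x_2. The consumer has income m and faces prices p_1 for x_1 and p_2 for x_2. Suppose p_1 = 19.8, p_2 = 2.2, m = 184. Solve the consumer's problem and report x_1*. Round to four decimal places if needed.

x_1* = 0

Perfect substitutes: compare marginal utility per dollar. 5/p_1 vs 7/p_2 → 0.2525 vs 3.1818.
x_2 gives more utility per dollar, so spend all income on x_2: x_2* = m/p_2, x_1* = 0.
Numerically: x_1* = 0, x_2* = 83.6364.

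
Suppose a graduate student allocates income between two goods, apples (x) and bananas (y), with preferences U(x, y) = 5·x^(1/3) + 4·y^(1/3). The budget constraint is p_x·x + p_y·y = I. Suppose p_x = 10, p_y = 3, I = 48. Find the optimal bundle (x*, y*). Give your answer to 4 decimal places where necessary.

x* = 2.0812, y* = 9.0628

From the CES first-order condition, (5/4)·(y/x)^(2/3) = p_x/p_y.
Hence y/x = ((4/5)·p_x/p_y)^(1/(2/3)), i.e. raised to the 1.5 power.
Substitute y = (y/x)·x into the budget: x* = I/(p_x + p_y·(y/x)).
Numerically y/x = 4.354648, so x* = 48/(10 + 3·4.354648) = 2.0812 and y* = 4.354648·2.0812 = 9.0628.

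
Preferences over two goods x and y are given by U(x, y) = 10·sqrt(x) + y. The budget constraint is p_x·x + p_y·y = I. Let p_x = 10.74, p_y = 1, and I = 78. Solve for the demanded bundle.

Solve: √x = 5·p_y/p_x, so x*(p_x,p_y) = (5·p_y/p_x)², and y* = (I − p_x·x*)/p_y.
Plugging in: x* = (5·1/10.74)² = 0.2167, y* = 75.6723.

x* = 0.2167, y* = 75.6723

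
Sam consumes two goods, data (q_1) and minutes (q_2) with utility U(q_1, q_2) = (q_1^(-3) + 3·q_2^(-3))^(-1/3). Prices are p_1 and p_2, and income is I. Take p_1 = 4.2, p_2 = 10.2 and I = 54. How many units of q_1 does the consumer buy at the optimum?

q_1* = 3.6112

MRS = MU_q_1/MU_q_2 = (1/3)·(q_2/q_1)^(4). Set equal to p_1/p_2.
Solve for the ratio: q_2/q_1 = [3·p_1/p_2]^(0.25).
Substitute q_2 = (q_2/q_1)·q_1 into the budget: q_1* = I/(p_1 + p_2·(q_2/q_1)).
Numerically q_2/q_1 = 1.054248, so q_1* = 54/(4.2 + 10.2·1.054248) = 3.6112.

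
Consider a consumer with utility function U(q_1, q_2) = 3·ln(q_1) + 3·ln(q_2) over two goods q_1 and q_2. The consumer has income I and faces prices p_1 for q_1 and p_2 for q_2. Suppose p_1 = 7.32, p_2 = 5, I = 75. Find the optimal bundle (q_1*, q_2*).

MU_q_1/MU_q_2 = (3·q_2)/(3·q_1); tangency sets this equal to p_1/p_2.
Rearranging, p_2·q_2 = p_1·q_1. Substituting into the budget gives p_1·q_1·(1 + 1) = I.
Demand: q_1*(p_1,p_2,I) = 0.5·I/p_1 and q_2* = 0.5·I/p_2.
At p_1=7.32, p_2=5, I=75: q_1* = 0.5·75/7.32 = 5.123, q_2* = 7.5.

q_1* = 5.123, q_2* = 7.5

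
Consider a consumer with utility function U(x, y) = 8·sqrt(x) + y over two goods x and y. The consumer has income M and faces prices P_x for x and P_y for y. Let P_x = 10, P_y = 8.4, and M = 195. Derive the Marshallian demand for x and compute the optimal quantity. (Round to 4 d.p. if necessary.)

x* = 11.2896

MU_x = 4/√x, MU_y = 1. Tangency: 4/√x = P_x/P_y.
Thus x* = (4·P_y/P_x)² — independent of M — with the rest of income spent on y.
Plugging in: x* = (4·8.4/10)² = 11.2896.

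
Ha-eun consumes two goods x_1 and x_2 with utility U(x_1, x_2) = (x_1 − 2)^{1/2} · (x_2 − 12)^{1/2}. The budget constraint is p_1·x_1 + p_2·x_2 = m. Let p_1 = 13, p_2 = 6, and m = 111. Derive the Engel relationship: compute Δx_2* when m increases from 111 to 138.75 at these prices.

MRS = (x_2−12)/(x_1−2). Tangency with p_1/p_2 gives x_2−12 = (p_1/p_2)·(x_1−2).
Substituting into the budget: x_1* = 2 + 0.5·(m − 2·p_1 − 12·p_2)/p_1, and x_2* = 12 + 0.5·(…)/p_2.
Discretionary income = 111 − 2·13 − 12·6 = 13; x_2* = 12 + 0.5·13/6 = 13.0833.
At m' = 138.75: x_2* = 15.3958. Change: 15.3958 − 13.0833 = 2.3125.

Δx_2* = 2.3125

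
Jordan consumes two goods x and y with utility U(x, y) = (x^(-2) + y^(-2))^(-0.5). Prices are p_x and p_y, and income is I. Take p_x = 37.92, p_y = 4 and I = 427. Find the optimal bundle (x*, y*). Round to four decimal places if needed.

x* = 9.2054, y* = 19.4826

From the CES first-order condition, (y/x)^(3) = p_x/p_y.
Hence y/x = (p_x/p_y)^(1/(3)), i.e. raised to the 1/3 power.
Substitute y = (y/x)·x into the budget: x* = I/(p_x + p_y·(y/x)).
Numerically y/x = 2.116424, so x* = 427/(37.92 + 4·2.116424) = 9.2054 and y* = 2.116424·9.2054 = 19.4826.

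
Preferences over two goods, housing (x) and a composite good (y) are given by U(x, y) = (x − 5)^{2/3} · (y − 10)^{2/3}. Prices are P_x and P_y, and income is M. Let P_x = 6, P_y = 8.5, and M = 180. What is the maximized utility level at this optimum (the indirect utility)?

Discretionary income = 180 − 5·6 − 10·8.5 = 65; x* = 5 + 0.5·65/6 = 10.4167; y* = 10 + 0.5·65/8.5 = 13.8235.
Utility at the optimum: U(10.4167, 13.8235) = 7.5416.

V = 7.5416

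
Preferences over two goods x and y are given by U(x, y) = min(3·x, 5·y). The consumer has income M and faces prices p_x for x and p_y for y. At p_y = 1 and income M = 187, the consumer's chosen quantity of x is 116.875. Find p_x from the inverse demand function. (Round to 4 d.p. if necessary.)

With perfect complements, no substitution: consume in ratio x:y = 5:3.
Budget: p_x·x + p_y·(3/5)·x = M, so (5·p_x + 3·p_y)·x = 5·M.
Demand: x*(p_x,p_y,M) = 5·M/(5·p_x + 3·p_y), y* = 3·M/(5·p_x + 3·p_y).
Set x* = 116.875 in the demand function and solve for p_x: p_x = 1.

p_x = 1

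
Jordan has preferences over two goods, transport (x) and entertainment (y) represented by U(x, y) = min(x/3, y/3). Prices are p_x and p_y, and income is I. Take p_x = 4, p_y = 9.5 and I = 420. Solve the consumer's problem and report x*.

Leontief preferences: the optimum is at the kink where x/3 = y/3, i.e. y = x.
Budget: p_x·x + p_y·x = I, so (3·p_x + 3·p_y)·x = 3·I.
Demand: x*(p_x,p_y,I) = 3·I/(3·p_x + 3·p_y), y* = 3·I/(3·p_x + 3·p_y).
Here 3·4 + 3·9.5 = 40.5, giving x* = 31.1111.

x* = 31.1111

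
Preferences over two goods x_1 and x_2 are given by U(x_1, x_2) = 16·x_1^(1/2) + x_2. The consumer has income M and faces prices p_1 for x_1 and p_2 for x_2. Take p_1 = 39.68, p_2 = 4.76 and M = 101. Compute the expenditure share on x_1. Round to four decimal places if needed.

Thus x_1* = (8·p_2/p_1)² — independent of M — with the rest of income spent on x_2.
Plugging in: x_1* = (8·4.76/39.68)² = 0.921, x_2* = 13.5411.
Expenditure on x_1: 39.68·0.921 = 36.5445; share = 0.3618.

share on x_1 = 0.3618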